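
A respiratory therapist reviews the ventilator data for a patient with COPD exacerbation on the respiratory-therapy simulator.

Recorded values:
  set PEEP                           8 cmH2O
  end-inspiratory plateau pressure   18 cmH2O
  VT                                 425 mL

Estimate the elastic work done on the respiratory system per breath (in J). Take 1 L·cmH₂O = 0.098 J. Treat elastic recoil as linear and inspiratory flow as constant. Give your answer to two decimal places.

Elastic work ≈ ½ × (Pplat − PEEP) × Vt = 0.5 × (18 − 8) × 0.425 L = 0.5 × 10.0 × 0.425 = 2.125 L·cmH2O.
× 0.098 J/(L·cmH2O) → 0.2083 J.

0.21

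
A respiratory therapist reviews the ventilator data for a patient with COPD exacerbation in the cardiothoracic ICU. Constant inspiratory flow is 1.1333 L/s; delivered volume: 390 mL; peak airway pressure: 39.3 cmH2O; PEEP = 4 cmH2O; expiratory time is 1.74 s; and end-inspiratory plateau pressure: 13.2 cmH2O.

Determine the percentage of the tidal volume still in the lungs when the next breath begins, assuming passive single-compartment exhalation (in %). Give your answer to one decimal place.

R = (PIP − Pplat)/V̇ = (39.3 − 13.2) / 1.1333 = 26.1/1.1333 = 23.03 cmH2O·s/L.
C = Vt/(Pplat − PEEP) = 390.0 / (13.2 − 4) = 390.0/9.2 = 42.391 mL/cmH2O.
τ = R × C = 23.03 × 0.04239 L/cmH2O = 0.9762 s.
Fraction remaining at end-expiration = e^(−Te/τ) = e^(−1.74/0.9762) = 0.1682 → 16.82%.

16.8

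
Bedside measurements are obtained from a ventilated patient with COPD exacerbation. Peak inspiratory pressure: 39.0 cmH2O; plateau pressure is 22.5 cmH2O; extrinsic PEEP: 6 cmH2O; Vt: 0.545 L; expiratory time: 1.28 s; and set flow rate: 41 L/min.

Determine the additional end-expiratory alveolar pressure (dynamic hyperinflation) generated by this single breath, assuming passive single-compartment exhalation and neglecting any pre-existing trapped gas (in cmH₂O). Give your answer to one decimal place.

3.3

Flow: 41 L/min ÷ 60 = 0.6833 L/s.
R = (PIP − Pplat)/V̇ = (39.0 − 22.5) / 0.6833 = 16.5/0.6833 = 24.148 cmH2O·s/L.
C = Vt/(Pplat − PEEP) = 545.0 / (22.5 − 6) = 545.0/16.5 = 33.03 mL/cmH2O.
τ = R × C = 24.148 × 0.03303 L/cmH2O = 0.7976 s.
Fraction remaining = e^(−Te/τ) = e^(−1.28/0.7976) = 0.2009; trapped volume = 545.0 × 0.2009 = 109.49 mL.
Additional alveolar pressure from trapping ≈ V_trapped / C = 109.49 / 33.03 = 3.315 cmH2O.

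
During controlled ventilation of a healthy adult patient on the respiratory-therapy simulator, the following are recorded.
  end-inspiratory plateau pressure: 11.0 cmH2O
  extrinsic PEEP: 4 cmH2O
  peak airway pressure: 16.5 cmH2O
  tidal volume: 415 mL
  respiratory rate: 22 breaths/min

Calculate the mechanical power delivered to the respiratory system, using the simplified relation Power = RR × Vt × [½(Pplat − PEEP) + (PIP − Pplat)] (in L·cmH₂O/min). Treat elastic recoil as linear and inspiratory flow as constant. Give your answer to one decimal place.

Per-breath work = Vt × [½(Pplat−PEEP) + (PIP−Pplat)] = 0.415 × [0.5×7.0 + 5.5] = 0.415 × 9.0 = 3.735 L·cmH2O.
Power = 22 × 3.735 = 82.17 L·cmH2O/min.

82.2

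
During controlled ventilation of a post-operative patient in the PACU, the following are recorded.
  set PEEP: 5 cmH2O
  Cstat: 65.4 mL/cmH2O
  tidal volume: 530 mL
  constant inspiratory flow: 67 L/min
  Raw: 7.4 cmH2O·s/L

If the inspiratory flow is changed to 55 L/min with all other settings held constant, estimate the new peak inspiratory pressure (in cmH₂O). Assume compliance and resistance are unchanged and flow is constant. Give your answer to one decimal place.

Flow: 67 L/min ÷ 60 = 1.1167 L/s.
New flow: 55 L/min ÷ 60 = 0.9167 L/s.
PIP = Vt/C + R·V̇ + PEEP (constant-flow equation of motion).
Only the resistive term changes: ΔPIP = R × ΔV̇ = 7.4 × (0.9167 − 1.1167) = 7.4 × -0.2 = -1.48 cmH2O.
Original PIP = 530/65.4 + 7.4×1.1167 + 5 = 21.368 cmH2O; new PIP = 21.368 + (-1.48) = 19.888 cmH2O.

19.9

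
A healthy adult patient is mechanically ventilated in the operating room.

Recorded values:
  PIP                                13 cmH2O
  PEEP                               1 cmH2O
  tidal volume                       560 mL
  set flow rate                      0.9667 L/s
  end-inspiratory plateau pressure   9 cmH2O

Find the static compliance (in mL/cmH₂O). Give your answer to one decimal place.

70.0

Cstat = Vt / (Pplat − PEEP) = 560 / (9 − 1) = 560 / 8.0 = 70.0 mL/cmH2O.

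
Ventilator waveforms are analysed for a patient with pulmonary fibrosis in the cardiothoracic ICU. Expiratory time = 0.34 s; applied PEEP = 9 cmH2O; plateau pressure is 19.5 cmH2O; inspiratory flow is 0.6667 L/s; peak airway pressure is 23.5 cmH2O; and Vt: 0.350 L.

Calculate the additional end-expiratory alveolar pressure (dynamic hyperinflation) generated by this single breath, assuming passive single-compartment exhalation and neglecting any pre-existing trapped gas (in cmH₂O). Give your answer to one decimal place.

1.9

R = (PIP − Pplat)/V̇ = (23.5 − 19.5) / 0.6667 = 4.0/0.6667 = 6.0 cmH2O·s/L.
C = Vt/(Pplat − PEEP) = 350.0 / (19.5 − 9) = 350.0/10.5 = 33.333 mL/cmH2O.
τ = R × C = 6.0 × 0.03333 L/cmH2O = 0.2 s.
Fraction remaining = e^(−Te/τ) = e^(−0.34/0.2) = 0.1827; trapped volume = 350.0 × 0.1827 = 63.945 mL.
Additional alveolar pressure from trapping ≈ V_trapped / C = 63.945 / 33.333 = 1.918 cmH2O.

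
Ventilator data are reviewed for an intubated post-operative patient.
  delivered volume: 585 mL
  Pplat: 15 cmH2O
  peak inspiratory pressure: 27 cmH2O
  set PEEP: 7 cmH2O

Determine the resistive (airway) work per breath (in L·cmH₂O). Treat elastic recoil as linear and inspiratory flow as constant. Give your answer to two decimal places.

7.02

With constant inspiratory flow the resistive pressure is constant at PIP − Pplat = 27 − 15 = 12.0 cmH2O, so resistive work = 12.0 × 0.585 = 7.02 L·cmH2O.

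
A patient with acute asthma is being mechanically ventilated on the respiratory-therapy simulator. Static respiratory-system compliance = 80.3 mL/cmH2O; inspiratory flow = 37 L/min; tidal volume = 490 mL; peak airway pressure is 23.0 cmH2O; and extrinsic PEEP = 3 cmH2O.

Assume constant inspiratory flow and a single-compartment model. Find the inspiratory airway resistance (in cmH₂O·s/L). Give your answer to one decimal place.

Flow: 37 L/min ÷ 60 = 0.6167 L/s.
Equation of motion (constant flow): PIP = Vt/C + R·V̇ + PEEP.
R·V̇ = PIP − Vt/C − PEEP = 23.0 − 490/80.3 − 3 = 23.0 − 6.102 − 3 = 13.898 cmH2O.
R = 13.898 / 0.6167 = 22.536 cmH2O·s/L.

22.5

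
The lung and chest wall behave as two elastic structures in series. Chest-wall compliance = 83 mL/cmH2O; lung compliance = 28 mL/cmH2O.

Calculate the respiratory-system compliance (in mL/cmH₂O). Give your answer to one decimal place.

20.9

Lung and chest wall are elastances in series: 1/Crs = 1/CL + 1/Ccw.
1/Crs = 1/28 + 1/83 = 0.04776.
Crs = 20.938 mL/cmH2O.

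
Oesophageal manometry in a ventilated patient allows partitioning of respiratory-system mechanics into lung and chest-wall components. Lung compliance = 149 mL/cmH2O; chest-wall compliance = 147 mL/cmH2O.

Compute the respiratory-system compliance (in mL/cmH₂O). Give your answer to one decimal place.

74.0

Lung and chest wall are elastances in series: 1/Crs = 1/CL + 1/Ccw.
1/Crs = 1/149 + 1/147 = 0.01351.
Crs = 74.019 mL/cmH2O.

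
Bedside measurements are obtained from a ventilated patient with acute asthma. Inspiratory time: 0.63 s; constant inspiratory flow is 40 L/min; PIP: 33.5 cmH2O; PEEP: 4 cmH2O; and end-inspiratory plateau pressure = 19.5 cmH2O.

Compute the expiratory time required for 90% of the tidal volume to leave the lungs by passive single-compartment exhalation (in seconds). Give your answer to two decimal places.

Flow: 40 L/min ÷ 60 = 0.6667 L/s.
Vt = flow × Ti = 0.6667 L/s × 0.63 s × 1000 mL/L = 420.02 mL.
R = (PIP − Pplat)/V̇ = (33.5 − 19.5) / 0.6667 = 14.0/0.6667 = 20.999 cmH2O·s/L.
C = Vt/(Pplat − PEEP) = 420.02 / (19.5 − 4) = 420.02/15.5 = 27.098 mL/cmH2O.
τ = R × C = 20.999 × 0.0271 L/cmH2O = 0.5691 s.
t = −τ·ln(1 − 0.90) = −0.5691·ln(0.1) = 1.31 s.

1.31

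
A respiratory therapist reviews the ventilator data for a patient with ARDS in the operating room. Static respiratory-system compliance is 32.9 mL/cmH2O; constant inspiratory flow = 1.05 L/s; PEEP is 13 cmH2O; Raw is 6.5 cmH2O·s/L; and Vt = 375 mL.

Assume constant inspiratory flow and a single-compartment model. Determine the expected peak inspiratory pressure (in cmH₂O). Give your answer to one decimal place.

31.2

Equation of motion (constant flow): PIP = Vt/C + R·V̇ + PEEP.
PIP = 375/32.9 + 6.5×1.05 + 13 = 11.398 + 6.825 + 13 = 31.223 cmH2O.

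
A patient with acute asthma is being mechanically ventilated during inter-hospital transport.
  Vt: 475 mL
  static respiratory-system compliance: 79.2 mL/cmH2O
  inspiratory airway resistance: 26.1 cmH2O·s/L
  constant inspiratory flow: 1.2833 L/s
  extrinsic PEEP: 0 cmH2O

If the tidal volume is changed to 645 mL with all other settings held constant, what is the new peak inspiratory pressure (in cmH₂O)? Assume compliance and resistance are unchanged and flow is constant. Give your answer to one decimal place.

41.6

PIP = Vt/C + R·V̇ + PEEP (constant-flow equation of motion).
Only the elastic term changes: ΔPIP = ΔVt / C = (645 − 475) / 79.2 = 2.146 cmH2O.
Original PIP = 475/79.2 + 26.1×1.2833 + 0 = 39.492 cmH2O; new PIP = 39.492 + (2.146) = 41.638 cmH2O.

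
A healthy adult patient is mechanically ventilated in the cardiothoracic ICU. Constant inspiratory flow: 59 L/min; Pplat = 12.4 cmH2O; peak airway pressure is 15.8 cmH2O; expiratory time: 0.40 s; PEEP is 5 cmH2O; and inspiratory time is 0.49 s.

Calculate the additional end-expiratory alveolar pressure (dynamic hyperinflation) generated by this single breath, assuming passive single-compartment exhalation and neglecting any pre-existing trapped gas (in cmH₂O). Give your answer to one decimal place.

Flow: 59 L/min ÷ 60 = 0.9833 L/s.
Vt = flow × Ti = 0.9833 L/s × 0.49 s × 1000 mL/L = 481.82 mL.
R = (PIP − Pplat)/V̇ = (15.8 − 12.4) / 0.9833 = 3.4/0.9833 = 3.458 cmH2O·s/L.
C = Vt/(Pplat − PEEP) = 481.82 / (12.4 − 5) = 481.82/7.4 = 65.111 mL/cmH2O.
τ = R × C = 3.458 × 0.06511 L/cmH2O = 0.2252 s.
Fraction remaining = e^(−Te/τ) = e^(−0.40/0.2252) = 0.1693; trapped volume = 481.82 × 0.1693 = 81.572 mL.
Additional alveolar pressure from trapping ≈ V_trapped / C = 81.572 / 65.111 = 1.253 cmH2O.

1.3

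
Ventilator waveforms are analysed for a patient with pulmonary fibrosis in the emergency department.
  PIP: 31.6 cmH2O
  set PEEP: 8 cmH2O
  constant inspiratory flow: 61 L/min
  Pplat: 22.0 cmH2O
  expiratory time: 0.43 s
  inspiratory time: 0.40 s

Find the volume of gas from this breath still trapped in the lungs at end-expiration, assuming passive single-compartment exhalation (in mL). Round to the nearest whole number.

Flow: 61 L/min ÷ 60 = 1.0167 L/s.
Vt = flow × Ti = 1.0167 L/s × 0.40 s × 1000 mL/L = 406.68 mL.
R = (PIP − Pplat)/V̇ = (31.6 − 22.0) / 1.0167 = 9.6/1.0167 = 9.442 cmH2O·s/L.
C = Vt/(Pplat − PEEP) = 406.68 / (22.0 − 8) = 406.68/14.0 = 29.049 mL/cmH2O.
τ = R × C = 9.442 × 0.02905 L/cmH2O = 0.2743 s.
Fraction remaining = e^(−Te/τ) = e^(−0.43/0.2743) = 0.2085.
Trapped volume = 406.68 × 0.2085 = 84.793 mL.

85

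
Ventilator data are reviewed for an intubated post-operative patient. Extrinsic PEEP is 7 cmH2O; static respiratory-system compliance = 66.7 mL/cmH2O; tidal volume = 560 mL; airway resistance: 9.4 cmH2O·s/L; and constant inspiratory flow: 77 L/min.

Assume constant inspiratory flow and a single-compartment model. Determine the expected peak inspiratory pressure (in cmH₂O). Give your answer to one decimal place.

Flow: 77 L/min ÷ 60 = 1.2833 L/s.
Equation of motion (constant flow): PIP = Vt/C + R·V̇ + PEEP.
PIP = 560/66.7 + 9.4×1.2833 + 7 = 8.396 + 12.063 + 7 = 27.459 cmH2O.

27.5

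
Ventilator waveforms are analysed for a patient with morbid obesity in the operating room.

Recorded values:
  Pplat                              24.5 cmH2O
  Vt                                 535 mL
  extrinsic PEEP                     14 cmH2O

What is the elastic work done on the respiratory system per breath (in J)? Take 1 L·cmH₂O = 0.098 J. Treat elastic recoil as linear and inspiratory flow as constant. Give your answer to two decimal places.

Elastic work ≈ ½ × (Pplat − PEEP) × Vt = 0.5 × (24.5 − 14) × 0.535 L = 0.5 × 10.5 × 0.535 = 2.809 L·cmH2O.
× 0.098 J/(L·cmH2O) → 0.2753 J.

0.28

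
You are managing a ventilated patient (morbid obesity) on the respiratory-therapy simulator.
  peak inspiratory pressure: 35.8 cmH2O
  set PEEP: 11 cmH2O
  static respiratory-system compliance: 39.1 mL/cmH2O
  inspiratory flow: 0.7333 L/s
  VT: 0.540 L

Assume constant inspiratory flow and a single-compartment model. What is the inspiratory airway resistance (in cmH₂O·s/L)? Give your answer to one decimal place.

Equation of motion (constant flow): PIP = Vt/C + R·V̇ + PEEP.
R·V̇ = PIP − Vt/C − PEEP = 35.8 − 540/39.1 − 11 = 35.8 − 13.811 − 11 = 10.989 cmH2O.
R = 10.989 / 0.7333 = 14.986 cmH2O·s/L.

15.0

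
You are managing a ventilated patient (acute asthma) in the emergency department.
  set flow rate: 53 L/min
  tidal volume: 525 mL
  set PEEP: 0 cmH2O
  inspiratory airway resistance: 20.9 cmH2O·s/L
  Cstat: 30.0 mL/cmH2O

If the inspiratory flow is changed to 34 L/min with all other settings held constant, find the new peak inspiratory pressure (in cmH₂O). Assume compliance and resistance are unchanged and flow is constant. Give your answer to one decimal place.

29.3

Flow: 53 L/min ÷ 60 = 0.8833 L/s.
New flow: 34 L/min ÷ 60 = 0.5667 L/s.
PIP = Vt/C + R·V̇ + PEEP (constant-flow equation of motion).
Only the resistive term changes: ΔPIP = R × ΔV̇ = 20.9 × (0.5667 − 0.8833) = 20.9 × -0.3166 = -6.617 cmH2O.
Original PIP = 525/30.0 + 20.9×0.8833 + 0 = 35.961 cmH2O; new PIP = 35.961 + (-6.617) = 29.344 cmH2O.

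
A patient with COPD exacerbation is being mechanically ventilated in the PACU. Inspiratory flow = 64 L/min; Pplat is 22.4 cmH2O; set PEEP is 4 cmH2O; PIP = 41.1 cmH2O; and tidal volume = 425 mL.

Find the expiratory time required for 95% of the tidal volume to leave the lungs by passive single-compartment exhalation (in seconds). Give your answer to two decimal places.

1.21

Flow: 64 L/min ÷ 60 = 1.0667 L/s.
R = (PIP − Pplat)/V̇ = (41.1 − 22.4) / 1.0667 = 18.7/1.0667 = 17.531 cmH2O·s/L.
C = Vt/(Pplat − PEEP) = 425.0 / (22.4 − 4) = 425.0/18.4 = 23.098 mL/cmH2O.
τ = R × C = 17.531 × 0.0231 L/cmH2O = 0.405 s.
t = −τ·ln(1 − 0.95) = −0.405·ln(0.05) = 1.213 s.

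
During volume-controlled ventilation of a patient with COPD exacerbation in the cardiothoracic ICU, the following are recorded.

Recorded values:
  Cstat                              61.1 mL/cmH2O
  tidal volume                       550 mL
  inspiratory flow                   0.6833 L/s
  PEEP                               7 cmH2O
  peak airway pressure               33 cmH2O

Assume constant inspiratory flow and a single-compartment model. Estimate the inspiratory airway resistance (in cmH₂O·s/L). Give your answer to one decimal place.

24.9

Equation of motion (constant flow): PIP = Vt/C + R·V̇ + PEEP.
R·V̇ = PIP − Vt/C − PEEP = 33 − 550/61.1 − 7 = 33 − 9.002 − 7 = 16.998 cmH2O.
R = 16.998 / 0.6833 = 24.876 cmH2O·s/L.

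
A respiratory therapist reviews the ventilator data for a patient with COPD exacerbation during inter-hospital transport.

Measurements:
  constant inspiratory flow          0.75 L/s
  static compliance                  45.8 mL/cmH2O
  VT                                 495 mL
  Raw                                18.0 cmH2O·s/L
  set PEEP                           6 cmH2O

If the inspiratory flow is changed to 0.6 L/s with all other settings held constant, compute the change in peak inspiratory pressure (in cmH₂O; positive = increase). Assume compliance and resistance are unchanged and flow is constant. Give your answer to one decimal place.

-2.7

PIP = Vt/C + R·V̇ + PEEP (constant-flow equation of motion).
Only the resistive term changes: ΔPIP = R × ΔV̇ = 18.0 × (0.6 − 0.75) = 18.0 × -0.15 = -2.7 cmH2O.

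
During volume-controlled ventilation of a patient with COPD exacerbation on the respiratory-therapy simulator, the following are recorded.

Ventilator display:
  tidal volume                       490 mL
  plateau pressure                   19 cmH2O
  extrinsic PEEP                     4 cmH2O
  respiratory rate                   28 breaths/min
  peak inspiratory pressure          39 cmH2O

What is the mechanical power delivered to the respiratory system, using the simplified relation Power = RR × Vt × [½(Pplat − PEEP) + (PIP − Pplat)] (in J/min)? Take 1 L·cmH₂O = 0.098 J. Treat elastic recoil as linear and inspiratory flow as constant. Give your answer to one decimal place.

Per-breath work = Vt × [½(Pplat−PEEP) + (PIP−Pplat)] = 0.490 × [0.5×15.0 + 20.0] = 0.490 × 27.5 = 13.475 L·cmH2O.
Power = 28 × 13.475 = 377.3 L·cmH2O/min.
× 0.098 J/(L·cmH2O) → 36.975 J/min.

37.0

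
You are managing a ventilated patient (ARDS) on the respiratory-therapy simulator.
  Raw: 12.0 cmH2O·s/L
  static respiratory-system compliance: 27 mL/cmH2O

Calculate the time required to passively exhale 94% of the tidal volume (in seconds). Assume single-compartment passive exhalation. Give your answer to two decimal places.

τ = R × C = 12.0 × 27 mL/cmH2O = 12.0 × 0.027 L/cmH2O = 0.324 s.
Exhaled fraction f = 1 − e^(−t/τ) → t = −τ·ln(1 − f) = −0.324·ln(0.06) = 0.9115 s.

0.91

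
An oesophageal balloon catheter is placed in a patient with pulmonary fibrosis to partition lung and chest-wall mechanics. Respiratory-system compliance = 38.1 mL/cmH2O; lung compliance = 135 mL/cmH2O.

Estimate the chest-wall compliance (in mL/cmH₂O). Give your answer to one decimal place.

1/Ccw = 1/Crs − 1/CL.
1/Ccw = 1/38.1 − 1/135 = 0.01884.
Ccw = 53.079 mL/cmH2O.

53.1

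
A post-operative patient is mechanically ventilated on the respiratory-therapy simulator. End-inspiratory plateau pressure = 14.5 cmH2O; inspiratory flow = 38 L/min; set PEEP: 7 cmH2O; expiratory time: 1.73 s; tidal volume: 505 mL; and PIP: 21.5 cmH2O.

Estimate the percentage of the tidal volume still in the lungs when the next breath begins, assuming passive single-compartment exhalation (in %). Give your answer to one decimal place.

9.8

Flow: 38 L/min ÷ 60 = 0.6333 L/s.
R = (PIP − Pplat)/V̇ = (21.5 − 14.5) / 0.6333 = 7.0/0.6333 = 11.053 cmH2O·s/L.
C = Vt/(Pplat − PEEP) = 505.0 / (14.5 − 7) = 505.0/7.5 = 67.333 mL/cmH2O.
τ = R × C = 11.053 × 0.06733 L/cmH2O = 0.7442 s.
Fraction remaining at end-expiration = e^(−Te/τ) = e^(−1.73/0.7442) = 0.09782 → 9.782%.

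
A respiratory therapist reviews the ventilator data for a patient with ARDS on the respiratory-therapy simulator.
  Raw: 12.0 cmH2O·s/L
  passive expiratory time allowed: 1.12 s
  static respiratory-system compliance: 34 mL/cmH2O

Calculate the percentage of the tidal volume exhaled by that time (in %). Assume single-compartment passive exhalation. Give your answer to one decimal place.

τ = R × C = 12.0 × 34 mL/cmH2O = 12.0 × 0.034 L/cmH2O = 0.408 s.
Passive exhalation: V(t)/V₀ = e^(−t/τ) = e^(−1.12/0.408) = 0.06424.
Fraction exhaled = 1 − 0.06424 = 0.9358 → 93.58%.

93.6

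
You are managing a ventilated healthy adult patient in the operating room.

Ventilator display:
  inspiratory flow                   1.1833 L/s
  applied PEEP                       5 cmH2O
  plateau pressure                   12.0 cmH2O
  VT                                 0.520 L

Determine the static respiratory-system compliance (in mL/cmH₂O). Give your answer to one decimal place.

74.3

Cstat = Vt / (Pplat − PEEP) = 520 / (12.0 − 5) = 520 / 7.0 = 74.286 mL/cmH2O.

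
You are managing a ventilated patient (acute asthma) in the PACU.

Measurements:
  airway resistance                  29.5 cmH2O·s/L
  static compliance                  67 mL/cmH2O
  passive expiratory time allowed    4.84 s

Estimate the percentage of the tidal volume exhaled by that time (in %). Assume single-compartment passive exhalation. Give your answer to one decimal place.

91.4

τ = R × C = 29.5 × 67 mL/cmH2O = 29.5 × 0.067 L/cmH2O = 1.977 s.
Passive exhalation: V(t)/V₀ = e^(−t/τ) = e^(−4.84/1.977) = 0.08645.
Fraction exhaled = 1 − 0.08645 = 0.9136 → 91.36%.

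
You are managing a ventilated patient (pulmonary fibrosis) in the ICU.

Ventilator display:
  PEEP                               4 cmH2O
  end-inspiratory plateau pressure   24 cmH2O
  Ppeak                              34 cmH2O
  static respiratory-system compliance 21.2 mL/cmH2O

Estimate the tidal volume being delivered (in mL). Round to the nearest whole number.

424

Vt = Cstat × (Pplat − PEEP) = 21.2 × (24 − 4) = 21.2 × 20.0 = 424.0 mL.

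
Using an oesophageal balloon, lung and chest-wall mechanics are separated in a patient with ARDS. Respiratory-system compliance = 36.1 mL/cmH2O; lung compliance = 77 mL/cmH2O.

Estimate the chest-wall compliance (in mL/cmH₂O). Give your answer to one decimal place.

1/Ccw = 1/Crs − 1/CL.
1/Ccw = 1/36.1 − 1/77 = 0.01471.
Ccw = 67.981 mL/cmH2O.

68.0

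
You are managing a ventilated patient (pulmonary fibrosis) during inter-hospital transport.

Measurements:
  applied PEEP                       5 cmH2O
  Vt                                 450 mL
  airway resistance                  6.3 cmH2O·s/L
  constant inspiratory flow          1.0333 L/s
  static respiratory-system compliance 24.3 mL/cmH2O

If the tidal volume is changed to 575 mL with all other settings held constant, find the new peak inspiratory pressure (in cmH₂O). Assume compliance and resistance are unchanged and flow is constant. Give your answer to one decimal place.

PIP = Vt/C + R·V̇ + PEEP (constant-flow equation of motion).
Only the elastic term changes: ΔPIP = ΔVt / C = (575 − 450) / 24.3 = 5.144 cmH2O.
Original PIP = 450/24.3 + 6.3×1.0333 + 5 = 30.028 cmH2O; new PIP = 30.028 + (5.144) = 35.172 cmH2O.

35.2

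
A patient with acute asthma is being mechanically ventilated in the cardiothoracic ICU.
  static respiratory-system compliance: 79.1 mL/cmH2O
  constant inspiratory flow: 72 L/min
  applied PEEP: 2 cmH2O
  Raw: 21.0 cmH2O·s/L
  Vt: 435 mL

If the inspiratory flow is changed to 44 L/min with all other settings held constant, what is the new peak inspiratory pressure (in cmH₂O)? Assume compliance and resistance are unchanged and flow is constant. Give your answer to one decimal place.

22.9

Flow: 72 L/min ÷ 60 = 1.2 L/s.
New flow: 44 L/min ÷ 60 = 0.7333 L/s.
PIP = Vt/C + R·V̇ + PEEP (constant-flow equation of motion).
Only the resistive term changes: ΔPIP = R × ΔV̇ = 21.0 × (0.7333 − 1.2) = 21.0 × -0.4667 = -9.801 cmH2O.
Original PIP = 435/79.1 + 21.0×1.2 + 2 = 32.699 cmH2O; new PIP = 32.699 + (-9.801) = 22.898 cmH2O.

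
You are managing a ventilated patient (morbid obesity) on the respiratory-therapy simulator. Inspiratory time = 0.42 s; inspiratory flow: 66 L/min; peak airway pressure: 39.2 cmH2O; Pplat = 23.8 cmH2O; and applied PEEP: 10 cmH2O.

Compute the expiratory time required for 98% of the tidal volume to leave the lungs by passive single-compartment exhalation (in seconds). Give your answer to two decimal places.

1.83

Flow: 66 L/min ÷ 60 = 1.1 L/s.
Vt = flow × Ti = 1.1 L/s × 0.42 s × 1000 mL/L = 462.0 mL.
R = (PIP − Pplat)/V̇ = (39.2 − 23.8) / 1.1 = 15.4/1.1 = 14.0 cmH2O·s/L.
C = Vt/(Pplat − PEEP) = 462.0 / (23.8 − 10) = 462.0/13.8 = 33.478 mL/cmH2O.
τ = R × C = 14.0 × 0.03348 L/cmH2O = 0.4687 s.
t = −τ·ln(1 − 0.98) = −0.4687·ln(0.02) = 1.834 s.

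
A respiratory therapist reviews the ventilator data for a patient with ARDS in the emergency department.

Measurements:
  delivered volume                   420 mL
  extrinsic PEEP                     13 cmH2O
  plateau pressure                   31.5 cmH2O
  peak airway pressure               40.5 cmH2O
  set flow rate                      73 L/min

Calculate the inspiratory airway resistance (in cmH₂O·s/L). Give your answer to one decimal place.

7.4

Flow: 73 L/min ÷ 60 = 1.2167 L/s.
Raw = (PIP − Pplat) / flow = (40.5 − 31.5) / 1.2167 = 9.0 / 1.2167 = 7.397 cmH2O·s/L.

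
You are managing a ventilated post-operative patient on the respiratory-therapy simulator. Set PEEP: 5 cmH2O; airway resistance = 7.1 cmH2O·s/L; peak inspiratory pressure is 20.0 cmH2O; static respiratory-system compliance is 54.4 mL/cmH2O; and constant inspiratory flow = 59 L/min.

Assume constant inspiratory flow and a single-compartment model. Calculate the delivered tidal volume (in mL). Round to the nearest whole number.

Flow: 59 L/min ÷ 60 = 0.9833 L/s.
Equation of motion (constant flow): PIP = Vt/C + R·V̇ + PEEP.
Vt/C = PIP − R·V̇ − PEEP = 20.0 − 6.981 − 5 = 8.019 cmH2O.
Vt = C × 8.019 = 54.4 × 8.019 = 436.23 mL.

436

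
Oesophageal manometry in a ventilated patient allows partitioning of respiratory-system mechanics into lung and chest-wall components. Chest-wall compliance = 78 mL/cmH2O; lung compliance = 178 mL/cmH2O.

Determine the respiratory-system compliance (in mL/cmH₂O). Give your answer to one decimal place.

Lung and chest wall are elastances in series: 1/Crs = 1/CL + 1/Ccw.
1/Crs = 1/178 + 1/78 = 0.01844.
Crs = 54.23 mL/cmH2O.

54.2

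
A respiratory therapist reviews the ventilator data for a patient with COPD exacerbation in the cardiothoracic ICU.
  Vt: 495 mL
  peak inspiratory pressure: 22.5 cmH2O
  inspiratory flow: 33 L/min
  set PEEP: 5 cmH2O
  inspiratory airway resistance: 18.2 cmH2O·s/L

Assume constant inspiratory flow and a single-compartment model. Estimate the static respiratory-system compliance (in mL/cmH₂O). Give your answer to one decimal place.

Flow: 33 L/min ÷ 60 = 0.55 L/s.
Equation of motion (constant flow): PIP = Vt/C + R·V̇ + PEEP.
Vt/C = PIP − R·V̇ − PEEP = 22.5 − 18.2×0.55 − 5 = 22.5 − 10.01 − 5 = 7.49 cmH2O.
C = Vt / 7.49 = 495 / 7.49 = 66.088 mL/cmH2O.

66.1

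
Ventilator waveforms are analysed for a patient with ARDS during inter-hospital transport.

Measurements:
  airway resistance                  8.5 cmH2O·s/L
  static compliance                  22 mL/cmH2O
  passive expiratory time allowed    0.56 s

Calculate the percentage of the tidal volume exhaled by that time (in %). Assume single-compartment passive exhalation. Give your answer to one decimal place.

τ = R × C = 8.5 × 22 mL/cmH2O = 8.5 × 0.022 L/cmH2O = 0.187 s.
Passive exhalation: V(t)/V₀ = e^(−t/τ) = e^(−0.56/0.187) = 0.05005.
Fraction exhaled = 1 − 0.05005 = 0.95 → 95.0%.

95.0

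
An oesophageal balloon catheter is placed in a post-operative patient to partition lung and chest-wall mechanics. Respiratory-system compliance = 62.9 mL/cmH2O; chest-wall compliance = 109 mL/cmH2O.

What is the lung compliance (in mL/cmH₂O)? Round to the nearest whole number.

1/CL = 1/Crs − 1/Ccw.
1/CL = 1/62.9 − 1/109 = 0.006724.
CL = 148.72 mL/cmH2O.

149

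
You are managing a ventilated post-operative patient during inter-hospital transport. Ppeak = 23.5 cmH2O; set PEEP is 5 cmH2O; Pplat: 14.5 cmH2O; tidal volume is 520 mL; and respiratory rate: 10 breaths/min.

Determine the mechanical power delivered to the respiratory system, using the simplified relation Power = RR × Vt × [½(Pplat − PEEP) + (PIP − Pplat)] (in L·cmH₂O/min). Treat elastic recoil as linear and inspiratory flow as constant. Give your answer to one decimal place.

71.5

Per-breath work = Vt × [½(Pplat−PEEP) + (PIP−Pplat)] = 0.520 × [0.5×9.5 + 9.0] = 0.520 × 13.75 = 7.15 L·cmH2O.
Power = 10 × 7.15 = 71.5 L·cmH2O/min.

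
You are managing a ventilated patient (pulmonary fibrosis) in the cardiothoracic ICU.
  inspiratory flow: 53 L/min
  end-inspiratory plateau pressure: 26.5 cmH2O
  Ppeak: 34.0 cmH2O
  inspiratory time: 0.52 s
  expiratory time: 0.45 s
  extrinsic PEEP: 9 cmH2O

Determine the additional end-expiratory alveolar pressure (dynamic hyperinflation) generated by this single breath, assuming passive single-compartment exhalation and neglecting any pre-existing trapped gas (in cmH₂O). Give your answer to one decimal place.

2.3

Flow: 53 L/min ÷ 60 = 0.8833 L/s.
Vt = flow × Ti = 0.8833 L/s × 0.52 s × 1000 mL/L = 459.32 mL.
R = (PIP − Pplat)/V̇ = (34.0 − 26.5) / 0.8833 = 7.5/0.8833 = 8.491 cmH2O·s/L.
C = Vt/(Pplat − PEEP) = 459.32 / (26.5 − 9) = 459.32/17.5 = 26.247 mL/cmH2O.
τ = R × C = 8.491 × 0.02625 L/cmH2O = 0.2229 s.
Fraction remaining = e^(−Te/τ) = e^(−0.45/0.2229) = 0.1328; trapped volume = 459.32 × 0.1328 = 60.998 mL.
Additional alveolar pressure from trapping ≈ V_trapped / C = 60.998 / 26.247 = 2.324 cmH2O.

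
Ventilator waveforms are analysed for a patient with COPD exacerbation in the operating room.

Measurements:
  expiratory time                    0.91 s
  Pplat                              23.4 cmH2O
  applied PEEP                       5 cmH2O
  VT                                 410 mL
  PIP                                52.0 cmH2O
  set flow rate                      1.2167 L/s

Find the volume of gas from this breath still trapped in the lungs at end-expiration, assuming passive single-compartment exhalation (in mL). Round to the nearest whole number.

72

R = (PIP − Pplat)/V̇ = (52.0 − 23.4) / 1.2167 = 28.6/1.2167 = 23.506 cmH2O·s/L.
C = Vt/(Pplat − PEEP) = 410.0 / (23.4 − 5) = 410.0/18.4 = 22.283 mL/cmH2O.
τ = R × C = 23.506 × 0.02228 L/cmH2O = 0.5237 s.
Fraction remaining = e^(−Te/τ) = e^(−0.91/0.5237) = 0.1759.
Trapped volume = 410.0 × 0.1759 = 72.119 mL.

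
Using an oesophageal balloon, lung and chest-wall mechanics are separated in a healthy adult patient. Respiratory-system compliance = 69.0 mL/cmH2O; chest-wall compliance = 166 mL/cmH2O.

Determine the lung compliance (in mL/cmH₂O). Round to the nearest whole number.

1/CL = 1/Crs − 1/Ccw.
1/CL = 1/69.0 − 1/166 = 0.008469.
CL = 118.08 mL/cmH2O.

118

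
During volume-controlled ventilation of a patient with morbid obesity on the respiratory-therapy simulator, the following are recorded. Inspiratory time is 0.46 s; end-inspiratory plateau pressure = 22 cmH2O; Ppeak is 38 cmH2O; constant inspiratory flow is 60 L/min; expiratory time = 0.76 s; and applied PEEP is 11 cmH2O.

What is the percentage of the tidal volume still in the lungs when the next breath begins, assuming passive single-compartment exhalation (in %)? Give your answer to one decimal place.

32.1

Flow: 60 L/min ÷ 60 = 1 L/s.
Vt = flow × Ti = 1 L/s × 0.46 s × 1000 mL/L = 460.0 mL.
R = (PIP − Pplat)/V̇ = (38 − 22) / 1 = 16.0/1 = 16.0 cmH2O·s/L.
C = Vt/(Pplat − PEEP) = 460.0 / (22 − 11) = 460.0/11.0 = 41.818 mL/cmH2O.
τ = R × C = 16.0 × 0.04182 L/cmH2O = 0.6691 s.
Fraction remaining at end-expiration = e^(−Te/τ) = e^(−0.76/0.6691) = 0.3211 → 32.11%.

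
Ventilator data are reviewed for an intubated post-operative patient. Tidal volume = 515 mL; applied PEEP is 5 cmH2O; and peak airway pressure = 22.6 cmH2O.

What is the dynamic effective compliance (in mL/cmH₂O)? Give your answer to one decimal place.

Dynamic compliance = Vt / (PIP − PEEP) = 515 / (22.6 − 5) = 515 / 17.6 = 29.261 mL/cmH2O.

29.3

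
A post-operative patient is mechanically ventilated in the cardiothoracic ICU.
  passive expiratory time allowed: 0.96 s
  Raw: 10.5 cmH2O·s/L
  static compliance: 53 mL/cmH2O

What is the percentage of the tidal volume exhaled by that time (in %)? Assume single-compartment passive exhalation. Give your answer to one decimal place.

82.2

τ = R × C = 10.5 × 53 mL/cmH2O = 10.5 × 0.053 L/cmH2O = 0.5565 s.
Passive exhalation: V(t)/V₀ = e^(−t/τ) = e^(−0.96/0.5565) = 0.1782.
Fraction exhaled = 1 − 0.1782 = 0.8218 → 82.18%.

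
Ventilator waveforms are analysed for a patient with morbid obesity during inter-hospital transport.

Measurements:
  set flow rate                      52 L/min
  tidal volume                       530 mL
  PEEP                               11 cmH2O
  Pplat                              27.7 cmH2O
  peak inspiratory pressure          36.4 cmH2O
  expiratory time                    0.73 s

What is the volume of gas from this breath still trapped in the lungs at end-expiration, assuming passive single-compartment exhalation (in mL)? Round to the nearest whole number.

Flow: 52 L/min ÷ 60 = 0.8667 L/s.
R = (PIP − Pplat)/V̇ = (36.4 − 27.7) / 0.8667 = 8.7/0.8667 = 10.038 cmH2O·s/L.
C = Vt/(Pplat − PEEP) = 530.0 / (27.7 − 11) = 530.0/16.7 = 31.737 mL/cmH2O.
τ = R × C = 10.038 × 0.03174 L/cmH2O = 0.3186 s.
Fraction remaining = e^(−Te/τ) = e^(−0.73/0.3186) = 0.1011.
Trapped volume = 530.0 × 0.1011 = 53.583 mL.

54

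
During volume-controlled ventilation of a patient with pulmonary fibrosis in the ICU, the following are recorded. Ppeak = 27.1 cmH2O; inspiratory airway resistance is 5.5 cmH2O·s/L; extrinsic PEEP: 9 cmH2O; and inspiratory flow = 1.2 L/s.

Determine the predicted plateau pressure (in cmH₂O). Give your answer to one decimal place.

20.5

Pplat = PIP − Raw × flow = 27.1 − 5.5 × 1.2 = 27.1 − 6.6 = 20.5 cmH2O.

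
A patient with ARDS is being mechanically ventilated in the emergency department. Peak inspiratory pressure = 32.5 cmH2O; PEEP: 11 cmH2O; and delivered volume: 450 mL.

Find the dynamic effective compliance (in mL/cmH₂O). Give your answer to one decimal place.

Dynamic compliance = Vt / (PIP − PEEP) = 450 / (32.5 − 11) = 450 / 21.5 = 20.93 mL/cmH2O.

20.9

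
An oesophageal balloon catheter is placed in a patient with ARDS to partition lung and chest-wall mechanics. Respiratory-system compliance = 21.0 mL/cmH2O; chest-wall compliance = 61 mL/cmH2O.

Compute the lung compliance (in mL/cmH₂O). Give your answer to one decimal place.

32.0

1/CL = 1/Crs − 1/Ccw.
1/CL = 1/21.0 − 1/61 = 0.03123.
CL = 32.02 mL/cmH2O.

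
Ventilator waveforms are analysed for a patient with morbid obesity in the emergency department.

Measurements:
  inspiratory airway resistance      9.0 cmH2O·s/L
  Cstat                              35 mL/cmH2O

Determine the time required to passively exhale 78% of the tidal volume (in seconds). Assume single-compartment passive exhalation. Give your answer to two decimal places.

0.48

τ = R × C = 9.0 × 35 mL/cmH2O = 9.0 × 0.035 L/cmH2O = 0.315 s.
Exhaled fraction f = 1 − e^(−t/τ) → t = −τ·ln(1 − f) = −0.315·ln(0.22) = 0.477 s.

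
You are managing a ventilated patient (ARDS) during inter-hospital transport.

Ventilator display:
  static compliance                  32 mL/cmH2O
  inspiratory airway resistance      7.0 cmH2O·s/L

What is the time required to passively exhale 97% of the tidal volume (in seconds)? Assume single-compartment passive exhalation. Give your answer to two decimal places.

τ = R × C = 7.0 × 32 mL/cmH2O = 7.0 × 0.032 L/cmH2O = 0.224 s.
Exhaled fraction f = 1 − e^(−t/τ) → t = −τ·ln(1 − f) = −0.224·ln(0.03) = 0.7855 s.

0.79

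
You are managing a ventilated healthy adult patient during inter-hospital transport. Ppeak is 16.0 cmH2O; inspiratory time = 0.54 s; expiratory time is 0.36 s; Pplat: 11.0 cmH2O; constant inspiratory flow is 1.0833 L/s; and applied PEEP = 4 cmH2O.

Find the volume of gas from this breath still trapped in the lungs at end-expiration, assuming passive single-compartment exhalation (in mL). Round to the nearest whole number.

230

Vt = flow × Ti = 1.0833 L/s × 0.54 s × 1000 mL/L = 584.98 mL.
R = (PIP − Pplat)/V̇ = (16.0 − 11.0) / 1.0833 = 5.0/1.0833 = 4.616 cmH2O·s/L.
C = Vt/(Pplat − PEEP) = 584.98 / (11.0 − 4) = 584.98/7.0 = 83.569 mL/cmH2O.
τ = R × C = 4.616 × 0.08357 L/cmH2O = 0.3858 s.
Fraction remaining = e^(−Te/τ) = e^(−0.36/0.3858) = 0.3933.
Trapped volume = 584.98 × 0.3933 = 230.07 mL.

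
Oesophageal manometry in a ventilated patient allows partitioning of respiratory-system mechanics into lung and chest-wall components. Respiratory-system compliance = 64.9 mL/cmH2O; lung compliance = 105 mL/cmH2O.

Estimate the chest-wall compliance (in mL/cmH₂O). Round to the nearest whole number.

1/Ccw = 1/Crs − 1/CL.
1/Ccw = 1/64.9 − 1/105 = 0.005885.
Ccw = 169.92 mL/cmH2O.

170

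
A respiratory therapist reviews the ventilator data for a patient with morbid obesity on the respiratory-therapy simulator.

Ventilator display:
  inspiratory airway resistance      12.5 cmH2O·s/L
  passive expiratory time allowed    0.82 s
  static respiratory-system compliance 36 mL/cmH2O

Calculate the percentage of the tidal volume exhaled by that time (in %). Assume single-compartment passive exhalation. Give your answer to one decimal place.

83.8

τ = R × C = 12.5 × 36 mL/cmH2O = 12.5 × 0.036 L/cmH2O = 0.45 s.
Passive exhalation: V(t)/V₀ = e^(−t/τ) = e^(−0.82/0.45) = 0.1617.
Fraction exhaled = 1 − 0.1617 = 0.8383 → 83.83%.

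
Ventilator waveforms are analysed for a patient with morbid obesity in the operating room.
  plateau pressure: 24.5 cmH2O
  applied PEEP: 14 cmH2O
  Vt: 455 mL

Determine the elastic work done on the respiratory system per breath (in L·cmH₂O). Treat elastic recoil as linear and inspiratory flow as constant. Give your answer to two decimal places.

Elastic work ≈ ½ × (Pplat − PEEP) × Vt = 0.5 × (24.5 − 14) × 0.455 L = 0.5 × 10.5 × 0.455 = 2.389 L·cmH2O.

2.39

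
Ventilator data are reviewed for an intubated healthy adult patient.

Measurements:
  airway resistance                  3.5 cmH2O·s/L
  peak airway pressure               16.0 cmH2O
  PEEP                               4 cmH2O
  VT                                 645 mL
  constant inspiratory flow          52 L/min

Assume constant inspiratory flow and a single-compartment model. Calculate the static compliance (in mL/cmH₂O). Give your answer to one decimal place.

Flow: 52 L/min ÷ 60 = 0.8667 L/s.
Equation of motion (constant flow): PIP = Vt/C + R·V̇ + PEEP.
Vt/C = PIP − R·V̇ − PEEP = 16.0 − 3.5×0.8667 − 4 = 16.0 − 3.033 − 4 = 8.967 cmH2O.
C = Vt / 8.967 = 645 / 8.967 = 71.93 mL/cmH2O.

71.9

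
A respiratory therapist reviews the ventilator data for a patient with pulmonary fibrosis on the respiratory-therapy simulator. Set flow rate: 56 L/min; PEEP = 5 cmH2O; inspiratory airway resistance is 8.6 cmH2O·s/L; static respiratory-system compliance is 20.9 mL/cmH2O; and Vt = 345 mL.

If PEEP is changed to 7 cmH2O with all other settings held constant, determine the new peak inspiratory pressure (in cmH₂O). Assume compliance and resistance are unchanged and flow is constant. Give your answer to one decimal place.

Flow: 56 L/min ÷ 60 = 0.9333 L/s.
PIP = Vt/C + R·V̇ + PEEP (constant-flow equation of motion).
Only the baseline term changes: ΔPIP = ΔPEEP = 7 − 5 = 2.0 cmH2O.
Original PIP = 345/20.9 + 8.6×0.9333 + 5 = 29.534 cmH2O; new PIP = 29.534 + (2.0) = 31.534 cmH2O.

31.5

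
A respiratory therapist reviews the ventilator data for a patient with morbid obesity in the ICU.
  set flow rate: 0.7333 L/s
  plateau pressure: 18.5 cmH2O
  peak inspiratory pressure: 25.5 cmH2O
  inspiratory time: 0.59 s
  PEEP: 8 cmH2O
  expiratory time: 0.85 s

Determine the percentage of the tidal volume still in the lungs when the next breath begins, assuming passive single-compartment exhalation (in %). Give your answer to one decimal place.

11.5

Vt = flow × Ti = 0.7333 L/s × 0.59 s × 1000 mL/L = 432.65 mL.
R = (PIP − Pplat)/V̇ = (25.5 − 18.5) / 0.7333 = 7.0/0.7333 = 9.546 cmH2O·s/L.
C = Vt/(Pplat − PEEP) = 432.65 / (18.5 − 8) = 432.65/10.5 = 41.205 mL/cmH2O.
τ = R × C = 9.546 × 0.04121 L/cmH2O = 0.3934 s.
Fraction remaining at end-expiration = e^(−Te/τ) = e^(−0.85/0.3934) = 0.1153 → 11.53%.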